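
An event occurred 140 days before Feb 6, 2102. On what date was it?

September 19, 2101

−6 → Jan 31, 2102 (end of Jan, 31 days; 134 left).
−31 → Dec 31, 2101 (end of Dec, 31 days; 103 left).
−31 → Nov 30, 2101 (end of Nov, 30 days; 72 left).
−30 → Oct 31, 2101 (end of Oct, 31 days; 42 left).
−31 → Sep 30, 2101 (end of Sep, 30 days; 11 left).
−11 → Sep 19, 2101.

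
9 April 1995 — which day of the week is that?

Sunday

January 1, 1995 is a Sunday.
Jan 1, 1995 → Feb 1, 1995: 31 days (January has 31).
Feb 1, 1995 → Mar 1, 1995: 28 days (February has 28).
Mar 1, 1995 → Apr 1, 1995: 31 days (March has 31).
Apr 1, 1995 → Apr 9, 1995: 8 days.
Total: 98 days.
98 mod 7 = 0, so Sunday + 0 = Sunday.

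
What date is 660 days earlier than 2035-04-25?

−365 (one year) → Apr 25, 2034 (295 left).
−25 → Mar 31, 2034 (end of Mar, 31 days; 270 left).
−31 → Feb 28, 2034 (end of Feb, 28 days; 239 left).
−28 → Jan 31, 2034 (end of Jan, 31 days; 211 left).
−31 → Dec 31, 2033 (end of Dec, 31 days; 180 left).
−31 → Nov 30, 2033 (end of Nov, 30 days; 149 left).
−30 → Oct 31, 2033 (end of Oct, 31 days; 119 left).
−31 → Sep 30, 2033 (end of Sep, 30 days; 88 left).
−30 → Aug 31, 2033 (end of Aug, 31 days; 58 left).
−31 → Jul 31, 2033 (end of Jul, 31 days; 27 left).
−27 → Jul 4, 2033.

July 4, 2033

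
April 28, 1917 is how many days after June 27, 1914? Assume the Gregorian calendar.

1036

Jun 27, 1914 → Jun 27, 1915: 365 days.
Jun 27, 1915 → Jun 27, 1916: 366 days (Feb 29, 1916 is in that span).
Jun 27, 1916 → Jul 27, 1916: 30 days (June has 30).
Jul 27, 1916 → Aug 27, 1916: 31 days (July has 31).
Aug 27, 1916 → Sep 27, 1916: 31 days (August has 31).
Sep 27, 1916 → Oct 27, 1916: 30 days (September has 30).
Oct 27, 1916 → Nov 27, 1916: 31 days (October has 31).
Nov 27, 1916 → Dec 27, 1916: 30 days (November has 30).
Dec 27, 1916 → Jan 27, 1917: 31 days (December has 31).
Jan 27, 1917 → Feb 27, 1917: 31 days (January has 31).
Feb 27, 1917 → Mar 27, 1917: 28 days (February has 28).
Mar 27, 1917 → Apr 27, 1917: 31 days (March has 31).
Apr 27, 1917 → Apr 28, 1917: 1 days.
Total: 1036 days.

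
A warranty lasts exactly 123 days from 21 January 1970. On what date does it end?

Jan has 31 days: +11 → Feb 1, 1970 (112 left).
Feb has 28 days: +28 → Mar 1, 1970 (84 left).
Mar has 31 days: +31 → Apr 1, 1970 (53 left).
Apr has 30 days: +30 → May 1, 1970 (23 left).
+23 → May 24, 1970.

May 24, 1970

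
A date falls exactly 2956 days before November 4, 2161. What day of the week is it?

First find the weekday of Nov 4, 2161. Doomsday rule: the anchor day for the 2100s is Sunday. For year 61: 61÷12 = 5 r 1, and 1÷4 = 0, so 5+1+0 = 6.
Sunday + 6 ≡ Saturday — that's 2161's doomsday.
In November the doomsday date is Nov 7.
Nov 4 is 3 days before Nov 7; 3 mod 7 = 3, so Saturday − 3 = Wednesday.
2956 mod 7 = 2, so 2956 days before a Wednesday is Wednesday − 2 = Monday.

Monday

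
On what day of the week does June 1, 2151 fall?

Tuesday

Doomsday rule: the anchor day for the 2100s is Sunday. For year 51: 51÷12 = 4 r 3, and 3÷4 = 0, so 4+3+0 = 7.
Sunday + 7 ≡ Sunday — that's 2151's doomsday.
In June the doomsday date is Jun 6.
Jun 1 is 5 days before Jun 6; 5 mod 7 = 5, so Sunday − 5 = Tuesday.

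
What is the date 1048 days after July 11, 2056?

May 25, 2059

+365 (one year) → Jul 11, 2057 (683 left).
+365 (one year) → Jul 11, 2058 (318 left).
Jul has 31 days: +21 → Aug 1, 2058 (297 left).
Aug has 31 days: +31 → Sep 1, 2058 (266 left).
Sep has 30 days: +30 → Oct 1, 2058 (236 left).
Oct has 31 days: +31 → Nov 1, 2058 (205 left).
Nov has 30 days: +30 → Dec 1, 2058 (175 left).
Dec has 31 days: +31 → Jan 1, 2059 (144 left).
Jan has 31 days: +31 → Feb 1, 2059 (113 left).
Feb has 28 days: +28 → Mar 1, 2059 (85 left).
Mar has 31 days: +31 → Apr 1, 2059 (54 left).
Apr has 30 days: +30 → May 1, 2059 (24 left).
+24 → May 25, 2059.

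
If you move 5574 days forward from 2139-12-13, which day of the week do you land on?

Tuesday

First find the weekday of Dec 13, 2139. Doomsday rule: the anchor day for the 2100s is Sunday. For year 39: 39÷12 = 3 r 3, and 3÷4 = 0, so 3+3+0 = 6.
Sunday + 6 ≡ Saturday — that's 2139's doomsday.
In December the doomsday date is Dec 12.
Dec 13 is 1 day after Dec 12; 1 mod 7 = 1, so Saturday + 1 = Sunday.
5574 mod 7 = 2, so 5574 days after a Sunday is Sunday + 2 = Tuesday.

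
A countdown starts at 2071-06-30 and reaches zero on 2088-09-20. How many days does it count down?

6292

Jun 30, 2071 → Jun 30, 2072: 366 days (Feb 29, 2072 is in that span).
Jun 30, 2072 → Jun 30, 2073: 365 days.
Jun 30, 2073 → Jun 30, 2074: 365 days.
Jun 30, 2074 → Jun 30, 2075: 365 days.
Jun 30, 2075 → Jun 30, 2076: 366 days (Feb 29, 2076 is in that span).
Jun 30, 2076 → Jun 30, 2077: 365 days.
Jun 30, 2077 → Jun 30, 2078: 365 days.
Jun 30, 2078 → Jun 30, 2079: 365 days.
Jun 30, 2079 → Jun 30, 2080: 366 days (Feb 29, 2080 is in that span).
Jun 30, 2080 → Jun 30, 2081: 365 days.
Jun 30, 2081 → Jun 30, 2082: 365 days.
Jun 30, 2082 → Jun 30, 2083: 365 days.
Jun 30, 2083 → Jun 30, 2084: 366 days (Feb 29, 2084 is in that span).
Jun 30, 2084 → Jun 30, 2085: 365 days.
Jun 30, 2085 → Jun 30, 2086: 365 days.
Jun 30, 2086 → Jun 30, 2087: 365 days.
Jun 30, 2087 → Jun 30, 2088: 366 days (Feb 29, 2088 is in that span).
Jun 30, 2088 → Jul 30, 2088: 30 days (June has 30).
Jul 30, 2088 → Aug 30, 2088: 31 days (July has 31).
Aug 30, 2088 → Sep 20, 2088: 21 days.
Total: 6292 days.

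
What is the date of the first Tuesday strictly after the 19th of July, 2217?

Jul 19, 2217 is a Saturday.
From Saturday to the next Tuesday is 3 days.
Jul 19, 2217 + 3 = Jul 22, 2217.

July 22, 2217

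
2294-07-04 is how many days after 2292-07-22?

712

Jul 22, 2292 → Jul 22, 2293: 365 days.
Jul 22, 2293 → Aug 22, 2293: 31 days (July has 31).
Aug 22, 2293 → Sep 22, 2293: 31 days (August has 31).
Sep 22, 2293 → Oct 22, 2293: 30 days (September has 30).
Oct 22, 2293 → Nov 22, 2293: 31 days (October has 31).
Nov 22, 2293 → Dec 22, 2293: 30 days (November has 30).
Dec 22, 2293 → Jan 22, 2294: 31 days (December has 31).
Jan 22, 2294 → Feb 22, 2294: 31 days (January has 31).
Feb 22, 2294 → Mar 22, 2294: 28 days (February has 28).
Mar 22, 2294 → Apr 22, 2294: 31 days (March has 31).
Apr 22, 2294 → May 22, 2294: 30 days (April has 30).
May 22, 2294 → Jun 22, 2294: 31 days (May has 31).
Jun 22, 2294 → Jul 4, 2294: 12 days.
Total: 712 days.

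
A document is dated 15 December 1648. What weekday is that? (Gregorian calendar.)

Doomsday rule: the anchor day for the 1600s is Tuesday. For year 48: 48÷12 = 4 r 0, and 0÷4 = 0, so 4+0+0 = 4.
Tuesday + 4 ≡ Saturday — that's 1648's doomsday.
In December the doomsday date is Dec 12.
Dec 15 is 3 days after Dec 12; 3 mod 7 = 3, so Saturday + 3 = Tuesday.

Tuesday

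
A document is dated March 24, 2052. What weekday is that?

Sunday

January 1, 2052 is a Monday.
Jan 1, 2052 → Feb 1, 2052: 31 days (January has 31).
Feb 1, 2052 → Mar 1, 2052: 29 days (February has 29).
Mar 1, 2052 → Mar 24, 2052: 23 days.
Total: 83 days.
83 mod 7 = 6, so Monday + 6 = Sunday.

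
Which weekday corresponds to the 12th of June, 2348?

Doomsday rule: the anchor day for the 2300s is Wednesday. For year 48: 48÷12 = 4 r 0, and 0÷4 = 0, so 4+0+0 = 4.
Wednesday + 4 ≡ Sunday — that's 2348's doomsday.
In June the doomsday date is Jun 6.
Jun 12 is 6 days after Jun 6; 6 mod 7 = 6, so Sunday + 6 = Saturday.

Saturday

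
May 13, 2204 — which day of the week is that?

Sunday

Doomsday rule: the anchor day for the 2200s is Friday. For year 04: 4÷12 = 0 r 4, and 4÷4 = 1, so 0+4+1 = 5.
Friday + 5 ≡ Wednesday — that's 2204's doomsday.
In May the doomsday date is May 9.
May 13 is 4 days after May 9; 4 mod 7 = 4, so Wednesday + 4 = Sunday.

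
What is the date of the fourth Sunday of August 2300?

August 26, 2300

August 1, 2300 is a Wednesday.
The first Sunday is therefore August 5 (4 days later).
The fourth Sunday is 5 + 3×7 = August 26.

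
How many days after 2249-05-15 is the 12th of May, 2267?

May 15, 2249 → May 15, 2250: 365 days.
May 15, 2250 → May 15, 2251: 365 days.
May 15, 2251 → May 15, 2252: 366 days (Feb 29, 2252 is in that span).
May 15, 2252 → May 15, 2253: 365 days.
May 15, 2253 → May 15, 2254: 365 days.
May 15, 2254 → May 15, 2255: 365 days.
May 15, 2255 → May 15, 2256: 366 days (Feb 29, 2256 is in that span).
May 15, 2256 → May 15, 2257: 365 days.
May 15, 2257 → May 15, 2258: 365 days.
May 15, 2258 → May 15, 2259: 365 days.
May 15, 2259 → May 15, 2260: 366 days (Feb 29, 2260 is in that span).
May 15, 2260 → May 15, 2261: 365 days.
May 15, 2261 → May 15, 2262: 365 days.
May 15, 2262 → May 15, 2263: 365 days.
May 15, 2263 → May 15, 2264: 366 days (Feb 29, 2264 is in that span).
May 15, 2264 → May 15, 2265: 365 days.
May 15, 2265 → May 15, 2266: 365 days.
May 15, 2266 → Jun 15, 2266: 31 days (May has 31).
Jun 15, 2266 → Jul 15, 2266: 30 days (June has 30).
Jul 15, 2266 → Aug 15, 2266: 31 days (July has 31).
Aug 15, 2266 → Sep 15, 2266: 31 days (August has 31).
Sep 15, 2266 → Oct 15, 2266: 30 days (September has 30).
Oct 15, 2266 → Nov 15, 2266: 31 days (October has 31).
Nov 15, 2266 → Dec 15, 2266: 30 days (November has 30).
Dec 15, 2266 → Jan 15, 2267: 31 days (December has 31).
Jan 15, 2267 → Feb 15, 2267: 31 days (January has 31).
Feb 15, 2267 → Mar 15, 2267: 28 days (February has 28).
Mar 15, 2267 → Apr 15, 2267: 31 days (March has 31).
Apr 15, 2267 → May 12, 2267: 27 days.
Total: 6571 days.

6571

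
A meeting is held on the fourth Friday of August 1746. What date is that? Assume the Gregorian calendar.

August 1, 1746 is a Monday.
The first Friday is therefore August 5 (4 days later).
The fourth Friday is 5 + 3×7 = August 26.

August 26, 1746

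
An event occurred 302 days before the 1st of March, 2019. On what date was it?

May 3, 2018

−1 → Feb 28, 2019 (end of Feb, 28 days; 301 left).
−28 → Jan 31, 2019 (end of Jan, 31 days; 273 left).
−31 → Dec 31, 2018 (end of Dec, 31 days; 242 left).
−31 → Nov 30, 2018 (end of Nov, 30 days; 211 left).
−30 → Oct 31, 2018 (end of Oct, 31 days; 181 left).
−31 → Sep 30, 2018 (end of Sep, 30 days; 150 left).
−30 → Aug 31, 2018 (end of Aug, 31 days; 120 left).
−31 → Jul 31, 2018 (end of Jul, 31 days; 89 left).
−31 → Jun 30, 2018 (end of Jun, 30 days; 58 left).
−30 → May 31, 2018 (end of May, 31 days; 28 left).
−28 → May 3, 2018.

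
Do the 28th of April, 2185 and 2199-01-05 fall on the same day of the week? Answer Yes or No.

No

From Apr 28, 2185 to Jan 5, 2199 is 5000 days.
5000 mod 7 = 2, so they are different weekdays.
(Apr 28, 2185 is a Thursday; Jan 5, 2199 is a Saturday.)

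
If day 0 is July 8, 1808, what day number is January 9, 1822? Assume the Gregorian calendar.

Jul 8, 1808 → Jul 8, 1809: 365 days.
Jul 8, 1809 → Jul 8, 1810: 365 days.
Jul 8, 1810 → Jul 8, 1811: 365 days.
Jul 8, 1811 → Jul 8, 1812: 366 days (Feb 29, 1812 is in that span).
Jul 8, 1812 → Jul 8, 1813: 365 days.
Jul 8, 1813 → Jul 8, 1814: 365 days.
Jul 8, 1814 → Jul 8, 1815: 365 days.
Jul 8, 1815 → Jul 8, 1816: 366 days (Feb 29, 1816 is in that span).
Jul 8, 1816 → Jul 8, 1817: 365 days.
Jul 8, 1817 → Jul 8, 1818: 365 days.
Jul 8, 1818 → Jul 8, 1819: 365 days.
Jul 8, 1819 → Jul 8, 1820: 366 days (Feb 29, 1820 is in that span).
Jul 8, 1820 → Jul 8, 1821: 365 days.
Jul 8, 1821 → Aug 8, 1821: 31 days (July has 31).
Aug 8, 1821 → Sep 8, 1821: 31 days (August has 31).
Sep 8, 1821 → Oct 8, 1821: 30 days (September has 30).
Oct 8, 1821 → Nov 8, 1821: 31 days (October has 31).
Nov 8, 1821 → Dec 8, 1821: 30 days (November has 30).
Dec 8, 1821 → Jan 8, 1822: 31 days (December has 31).
Jan 8, 1822 → Jan 9, 1822: 1 days.
Total: 4933 days.

4933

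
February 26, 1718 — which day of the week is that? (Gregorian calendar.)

Doomsday rule: the anchor day for the 1700s is Sunday. For year 18: 18÷12 = 1 r 6, and 6÷4 = 1, so 1+6+1 = 8.
Sunday + 8 ≡ Monday — that's 1718's doomsday.
In February the doomsday date is Feb 28 (1718 is not a leap year).
Feb 26 is 2 days before Feb 28; 2 mod 7 = 2, so Monday − 2 = Saturday.

Saturday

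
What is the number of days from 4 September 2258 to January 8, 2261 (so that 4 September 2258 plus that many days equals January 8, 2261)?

Sep 4, 2258 → Sep 4, 2259: 365 days.
Sep 4, 2259 → Sep 4, 2260: 366 days (Feb 29, 2260 is in that span).
Sep 4, 2260 → Oct 4, 2260: 30 days (September has 30).
Oct 4, 2260 → Nov 4, 2260: 31 days (October has 31).
Nov 4, 2260 → Dec 4, 2260: 30 days (November has 30).
Dec 4, 2260 → Jan 4, 2261: 31 days (December has 31).
Jan 4, 2261 → Jan 8, 2261: 4 days.
Total: 857 days.

857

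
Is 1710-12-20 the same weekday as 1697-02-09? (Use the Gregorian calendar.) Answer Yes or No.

From Feb 9, 1697 to Dec 20, 1710 is 5061 days.
5061 mod 7 = 0, so they are the same weekday.
(Feb 9, 1697 is a Saturday; Dec 20, 1710 is a Saturday.)

Yes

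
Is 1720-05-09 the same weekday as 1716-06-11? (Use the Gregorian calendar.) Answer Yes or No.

Yes

From Jun 11, 1716 to May 9, 1720 is 1428 days.
1428 mod 7 = 0, so they are the same weekday.
(Jun 11, 1716 is a Thursday; May 9, 1720 is a Thursday.)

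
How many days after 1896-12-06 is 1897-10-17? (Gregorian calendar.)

Dec 6, 1896 → Jan 6, 1897: 31 days (December has 31).
Jan 6, 1897 → Feb 6, 1897: 31 days (January has 31).
Feb 6, 1897 → Mar 6, 1897: 28 days (February has 28).
Mar 6, 1897 → Apr 6, 1897: 31 days (March has 31).
Apr 6, 1897 → May 6, 1897: 30 days (April has 30).
May 6, 1897 → Jun 6, 1897: 31 days (May has 31).
Jun 6, 1897 → Jul 6, 1897: 30 days (June has 30).
Jul 6, 1897 → Aug 6, 1897: 31 days (July has 31).
Aug 6, 1897 → Sep 6, 1897: 31 days (August has 31).
Sep 6, 1897 → Oct 6, 1897: 30 days (September has 30).
Oct 6, 1897 → Oct 17, 1897: 11 days.
Total: 315 days.

315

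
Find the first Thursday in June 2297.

June 1, 2297 is a Tuesday.
The first Thursday is therefore June 3 (2 days later).

June 3, 2297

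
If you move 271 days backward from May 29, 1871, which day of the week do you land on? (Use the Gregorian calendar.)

Wednesday

First find the weekday of May 29, 1871. Doomsday rule: the anchor day for the 1800s is Friday. For year 71: 71÷12 = 5 r 11, and 11÷4 = 2, so 5+11+2 = 18.
Friday + 18 ≡ Tuesday — that's 1871's doomsday.
In May the doomsday date is May 9.
May 29 is 20 days after May 9; 20 mod 7 = 6, so Tuesday + 6 = Monday.
271 mod 7 = 5, so 271 days before a Monday is Monday − 5 = Wednesday.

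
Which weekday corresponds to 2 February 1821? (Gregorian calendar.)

Doomsday rule: the anchor day for the 1800s is Friday. For year 21: 21÷12 = 1 r 9, and 9÷4 = 2, so 1+9+2 = 12.
Friday + 12 ≡ Wednesday — that's 1821's doomsday.
In February the doomsday date is Feb 28 (1821 is not a leap year).
Feb 2 is 26 days before Feb 28; 26 mod 7 = 5, so Wednesday − 5 = Friday.

Friday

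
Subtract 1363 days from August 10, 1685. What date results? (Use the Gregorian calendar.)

November 16, 1681

−365 (one year) → Aug 10, 1684 (998 left).
−366 (one year; includes Feb 29, 1684) → Aug 10, 1683 (632 left).
−365 (one year) → Aug 10, 1682 (267 left).
−10 → Jul 31, 1682 (end of Jul, 31 days; 257 left).
−31 → Jun 30, 1682 (end of Jun, 30 days; 226 left).
−30 → May 31, 1682 (end of May, 31 days; 196 left).
−31 → Apr 30, 1682 (end of Apr, 30 days; 165 left).
−30 → Mar 31, 1682 (end of Mar, 31 days; 135 left).
−31 → Feb 28, 1682 (end of Feb, 28 days; 104 left).
−28 → Jan 31, 1682 (end of Jan, 31 days; 76 left).
−31 → Dec 31, 1681 (end of Dec, 31 days; 45 left).
−31 → Nov 30, 1681 (end of Nov, 30 days; 14 left).
−14 → Nov 16, 1681.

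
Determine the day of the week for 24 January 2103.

Wednesday

January 1, 2103 is a Monday.
Jan 1, 2103 → Jan 24, 2103: 23 days.
Total: 23 days.
23 mod 7 = 2, so Monday + 2 = Wednesday.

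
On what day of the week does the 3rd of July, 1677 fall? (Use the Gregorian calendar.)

Saturday

Doomsday rule: the anchor day for the 1600s is Tuesday. For year 77: 77÷12 = 6 r 5, and 5÷4 = 1, so 6+5+1 = 12.
Tuesday + 12 ≡ Sunday — that's 1677's doomsday.
In July the doomsday date is Jul 11.
Jul 3 is 8 days before Jul 11; 8 mod 7 = 1, so Sunday − 1 = Saturday.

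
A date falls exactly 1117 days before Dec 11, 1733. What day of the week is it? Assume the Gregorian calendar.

First find the weekday of Dec 11, 1733. Doomsday rule: the anchor day for the 1700s is Sunday. For year 33: 33÷12 = 2 r 9, and 9÷4 = 2, so 2+9+2 = 13.
Sunday + 13 ≡ Saturday — that's 1733's doomsday.
In December the doomsday date is Dec 12.
Dec 11 is 1 day before Dec 12; 1 mod 7 = 1, so Saturday − 1 = Friday.
1117 mod 7 = 4, so 1117 days before a Friday is Friday − 4 = Monday.

Monday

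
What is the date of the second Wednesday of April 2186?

April 12, 2186

April 1, 2186 is a Saturday.
The first Wednesday is therefore April 5 (4 days later).
The second Wednesday is 5 + 1×7 = April 12.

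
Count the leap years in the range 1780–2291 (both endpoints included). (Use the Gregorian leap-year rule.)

Multiples of 4 in [1780,2291]: 128.
Of those, multiples of 100: 5 (not leap unless ÷400).
Multiples of 400: 1.
Leap years = 128 − 5 + 1 = 124.

124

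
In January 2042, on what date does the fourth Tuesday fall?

January 28, 2042

January 1, 2042 is a Wednesday.
The first Tuesday is therefore January 7 (6 days later).
The fourth Tuesday is 7 + 3×7 = January 28.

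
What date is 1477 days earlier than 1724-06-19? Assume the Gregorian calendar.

June 3, 1720

−366 (one year; includes Feb 29, 1724) → Jun 19, 1723 (1111 left).
−365 (one year) → Jun 19, 1722 (746 left).
−365 (one year) → Jun 19, 1721 (381 left).
−19 → May 31, 1721 (end of May, 31 days; 362 left).
−31 → Apr 30, 1721 (end of Apr, 30 days; 331 left).
−30 → Mar 31, 1721 (end of Mar, 31 days; 301 left).
−31 → Feb 28, 1721 (end of Feb, 28 days; 270 left).
−28 → Jan 31, 1721 (end of Jan, 31 days; 242 left).
−31 → Dec 31, 1720 (end of Dec, 31 days; 211 left).
−31 → Nov 30, 1720 (end of Nov, 30 days; 180 left).
−30 → Oct 31, 1720 (end of Oct, 31 days; 150 left).
−31 → Sep 30, 1720 (end of Sep, 30 days; 119 left).
−30 → Aug 31, 1720 (end of Aug, 31 days; 89 left).
−31 → Jul 31, 1720 (end of Jul, 31 days; 58 left).
−31 → Jun 30, 1720 (end of Jun, 30 days; 27 left).
−27 → Jun 3, 1720.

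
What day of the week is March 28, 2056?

Doomsday rule: the anchor day for the 2000s is Tuesday. For year 56: 56÷12 = 4 r 8, and 8÷4 = 2, so 4+8+2 = 14.
Tuesday + 14 ≡ Tuesday — that's 2056's doomsday.
In March the doomsday date is Mar 14.
Mar 28 is 14 days after Mar 14; 14 mod 7 = 0, so Tuesday + 0 = Tuesday.

Tuesday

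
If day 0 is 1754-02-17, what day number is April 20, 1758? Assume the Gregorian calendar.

Feb 17, 1754 → Feb 17, 1755: 365 days.
Feb 17, 1755 → Feb 17, 1756: 365 days.
Feb 17, 1756 → Feb 17, 1757: 366 days (Feb 29, 1756 is in that span).
Feb 17, 1757 → Feb 17, 1758: 365 days.
Feb 17, 1758 → Mar 17, 1758: 28 days (February has 28).
Mar 17, 1758 → Apr 17, 1758: 31 days (March has 31).
Apr 17, 1758 → Apr 20, 1758: 3 days.
Total: 1523 days.

1523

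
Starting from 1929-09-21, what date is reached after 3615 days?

August 15, 1939

+365 (one year) → Sep 21, 1930 (3250 left).
+365 (one year) → Sep 21, 1931 (2885 left).
+366 (one year; includes Feb 29, 1932) → Sep 21, 1932 (2519 left).
+365 (one year) → Sep 21, 1933 (2154 left).
+365 (one year) → Sep 21, 1934 (1789 left).
+365 (one year) → Sep 21, 1935 (1424 left).
+366 (one year; includes Feb 29, 1936) → Sep 21, 1936 (1058 left).
+365 (one year) → Sep 21, 1937 (693 left).
+365 (one year) → Sep 21, 1938 (328 left).
Sep has 30 days: +10 → Oct 1, 1938 (318 left).
Oct has 31 days: +31 → Nov 1, 1938 (287 left).
Nov has 30 days: +30 → Dec 1, 1938 (257 left).
Dec has 31 days: +31 → Jan 1, 1939 (226 left).
Jan has 31 days: +31 → Feb 1, 1939 (195 left).
Feb has 28 days: +28 → Mar 1, 1939 (167 left).
Mar has 31 days: +31 → Apr 1, 1939 (136 left).
Apr has 30 days: +30 → May 1, 1939 (106 left).
May has 31 days: +31 → Jun 1, 1939 (75 left).
Jun has 30 days: +30 → Jul 1, 1939 (45 left).
Jul has 31 days: +31 → Aug 1, 1939 (14 left).
+14 → Aug 15, 1939.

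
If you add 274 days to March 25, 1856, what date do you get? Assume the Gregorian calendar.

Mar has 31 days: +7 → Apr 1, 1856 (267 left).
Apr has 30 days: +30 → May 1, 1856 (237 left).
May has 31 days: +31 → Jun 1, 1856 (206 left).
Jun has 30 days: +30 → Jul 1, 1856 (176 left).
Jul has 31 days: +31 → Aug 1, 1856 (145 left).
Aug has 31 days: +31 → Sep 1, 1856 (114 left).
Sep has 30 days: +30 → Oct 1, 1856 (84 left).
Oct has 31 days: +31 → Nov 1, 1856 (53 left).
Nov has 30 days: +30 → Dec 1, 1856 (23 left).
+23 → Dec 24, 1856.

December 24, 1856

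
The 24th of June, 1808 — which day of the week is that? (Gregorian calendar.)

Doomsday rule: the anchor day for the 1800s is Friday. For year 08: 8÷12 = 0 r 8, and 8÷4 = 2, so 0+8+2 = 10.
Friday + 10 ≡ Monday — that's 1808's doomsday.
In June the doomsday date is Jun 6.
Jun 24 is 18 days after Jun 6; 18 mod 7 = 4, so Monday + 4 = Friday.

Friday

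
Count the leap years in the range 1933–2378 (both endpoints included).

108

Multiples of 4 in [1933,2378]: 111.
Of those, multiples of 100: 4 (not leap unless ÷400).
Multiples of 400: 1.
Leap years = 111 − 4 + 1 = 108.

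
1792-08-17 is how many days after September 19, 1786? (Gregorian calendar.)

Sep 19, 1786 → Sep 19, 1787: 365 days.
Sep 19, 1787 → Sep 19, 1788: 366 days (Feb 29, 1788 is in that span).
Sep 19, 1788 → Sep 19, 1789: 365 days.
Sep 19, 1789 → Sep 19, 1790: 365 days.
Sep 19, 1790 → Sep 19, 1791: 365 days.
Sep 19, 1791 → Oct 19, 1791: 30 days (September has 30).
Oct 19, 1791 → Nov 19, 1791: 31 days (October has 31).
Nov 19, 1791 → Dec 19, 1791: 30 days (November has 30).
Dec 19, 1791 → Jan 19, 1792: 31 days (December has 31).
Jan 19, 1792 → Feb 19, 1792: 31 days (January has 31).
Feb 19, 1792 → Mar 19, 1792: 29 days (February has 29).
Mar 19, 1792 → Apr 19, 1792: 31 days (March has 31).
Apr 19, 1792 → May 19, 1792: 30 days (April has 30).
May 19, 1792 → Jun 19, 1792: 31 days (May has 31).
Jun 19, 1792 → Jul 19, 1792: 30 days (June has 30).
Jul 19, 1792 → Aug 17, 1792: 29 days.
Total: 2159 days.

2159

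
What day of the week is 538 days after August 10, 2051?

Wednesday

First find the weekday of Aug 10, 2051. Doomsday rule: the anchor day for the 2000s is Tuesday. For year 51: 51÷12 = 4 r 3, and 3÷4 = 0, so 4+3+0 = 7.
Tuesday + 7 ≡ Tuesday — that's 2051's doomsday.
In August the doomsday date is Aug 8.
Aug 10 is 2 days after Aug 8; 2 mod 7 = 2, so Tuesday + 2 = Thursday.
538 mod 7 = 6, so 538 days after a Thursday is Thursday + 6 = Wednesday.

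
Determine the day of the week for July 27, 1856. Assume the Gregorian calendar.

January 1, 1856 is a Tuesday.
Jan 1, 1856 → Feb 1, 1856: 31 days (January has 31).
Feb 1, 1856 → Mar 1, 1856: 29 days (February has 29).
Mar 1, 1856 → Apr 1, 1856: 31 days (March has 31).
Apr 1, 1856 → May 1, 1856: 30 days (April has 30).
May 1, 1856 → Jun 1, 1856: 31 days (May has 31).
Jun 1, 1856 → Jul 1, 1856: 30 days (June has 30).
Jul 1, 1856 → Jul 27, 1856: 26 days.
Total: 208 days.
208 mod 7 = 5, so Tuesday + 5 = Sunday.

Sunday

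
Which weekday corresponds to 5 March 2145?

January 1, 2145 is a Friday.
Jan 1, 2145 → Feb 1, 2145: 31 days (January has 31).
Feb 1, 2145 → Mar 1, 2145: 28 days (February has 28).
Mar 1, 2145 → Mar 5, 2145: 4 days.
Total: 63 days.
63 mod 7 = 0, so Friday + 0 = Friday.

Friday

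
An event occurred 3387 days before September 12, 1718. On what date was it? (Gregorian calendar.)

−365 (one year) → Sep 12, 1717 (3022 left).
−365 (one year) → Sep 12, 1716 (2657 left).
−366 (one year; includes Feb 29, 1716) → Sep 12, 1715 (2291 left).
−365 (one year) → Sep 12, 1714 (1926 left).
−365 (one year) → Sep 12, 1713 (1561 left).
−365 (one year) → Sep 12, 1712 (1196 left).
−366 (one year; includes Feb 29, 1712) → Sep 12, 1711 (830 left).
−365 (one year) → Sep 12, 1710 (465 left).
−365 (one year) → Sep 12, 1709 (100 left).
−12 → Aug 31, 1709 (end of Aug, 31 days; 88 left).
−31 → Jul 31, 1709 (end of Jul, 31 days; 57 left).
−31 → Jun 30, 1709 (end of Jun, 30 days; 26 left).
−26 → Jun 4, 1709.

June 4, 1709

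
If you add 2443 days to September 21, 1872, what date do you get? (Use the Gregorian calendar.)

May 31, 1879

+365 (one year) → Sep 21, 1873 (2078 left).
+365 (one year) → Sep 21, 1874 (1713 left).
+365 (one year) → Sep 21, 1875 (1348 left).
+366 (one year; includes Feb 29, 1876) → Sep 21, 1876 (982 left).
+365 (one year) → Sep 21, 1877 (617 left).
+365 (one year) → Sep 21, 1878 (252 left).
Sep has 30 days: +10 → Oct 1, 1878 (242 left).
Oct has 31 days: +31 → Nov 1, 1878 (211 left).
Nov has 30 days: +30 → Dec 1, 1878 (181 left).
Dec has 31 days: +31 → Jan 1, 1879 (150 left).
Jan has 31 days: +31 → Feb 1, 1879 (119 left).
Feb has 28 days: +28 → Mar 1, 1879 (91 left).
Mar has 31 days: +31 → Apr 1, 1879 (60 left).
Apr has 30 days: +30 → May 1, 1879 (30 left).
+30 → May 31, 1879.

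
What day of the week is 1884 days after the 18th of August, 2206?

Tuesday

First find the weekday of Aug 18, 2206. Doomsday rule: the anchor day for the 2200s is Friday. For year 06: 6÷12 = 0 r 6, and 6÷4 = 1, so 0+6+1 = 7.
Friday + 7 ≡ Friday — that's 2206's doomsday.
In August the doomsday date is Aug 8.
Aug 18 is 10 days after Aug 8; 10 mod 7 = 3, so Friday + 3 = Monday.
1884 mod 7 = 1, so 1884 days after a Monday is Monday + 1 = Tuesday.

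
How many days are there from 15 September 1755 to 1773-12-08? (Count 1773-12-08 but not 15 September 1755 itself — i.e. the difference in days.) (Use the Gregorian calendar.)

Sep 15, 1755 → Sep 15, 1756: 366 days (Feb 29, 1756 is in that span).
Sep 15, 1756 → Sep 15, 1757: 365 days.
Sep 15, 1757 → Sep 15, 1758: 365 days.
Sep 15, 1758 → Sep 15, 1759: 365 days.
Sep 15, 1759 → Sep 15, 1760: 366 days (Feb 29, 1760 is in that span).
Sep 15, 1760 → Sep 15, 1761: 365 days.
Sep 15, 1761 → Sep 15, 1762: 365 days.
Sep 15, 1762 → Sep 15, 1763: 365 days.
Sep 15, 1763 → Sep 15, 1764: 366 days (Feb 29, 1764 is in that span).
Sep 15, 1764 → Sep 15, 1765: 365 days.
Sep 15, 1765 → Sep 15, 1766: 365 days.
Sep 15, 1766 → Sep 15, 1767: 365 days.
Sep 15, 1767 → Sep 15, 1768: 366 days (Feb 29, 1768 is in that span).
Sep 15, 1768 → Sep 15, 1769: 365 days.
Sep 15, 1769 → Sep 15, 1770: 365 days.
Sep 15, 1770 → Sep 15, 1771: 365 days.
Sep 15, 1771 → Sep 15, 1772: 366 days (Feb 29, 1772 is in that span).
Sep 15, 1772 → Sep 15, 1773: 365 days.
Sep 15, 1773 → Oct 15, 1773: 30 days (September has 30).
Oct 15, 1773 → Nov 15, 1773: 31 days (October has 31).
Nov 15, 1773 → Dec 8, 1773: 23 days.
Total: 6659 days.

6659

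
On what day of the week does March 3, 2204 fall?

Doomsday rule: the anchor day for the 2200s is Friday. For year 04: 4÷12 = 0 r 4, and 4÷4 = 1, so 0+4+1 = 5.
Friday + 5 ≡ Wednesday — that's 2204's doomsday.
In March the doomsday date is Mar 14.
Mar 3 is 11 days before Mar 14; 11 mod 7 = 4, so Wednesday − 4 = Saturday.

Saturday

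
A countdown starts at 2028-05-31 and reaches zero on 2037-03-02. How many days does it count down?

May 31, 2028 → May 31, 2029: 365 days.
May 31, 2029 → May 31, 2030: 365 days.
May 31, 2030 → May 31, 2031: 365 days.
May 31, 2031 → May 31, 2032: 366 days (Feb 29, 2032 is in that span).
May 31, 2032 → May 31, 2033: 365 days.
May 31, 2033 → May 31, 2034: 365 days.
May 31, 2034 → May 31, 2035: 365 days.
May 31, 2035 → May 31, 2036: 366 days (Feb 29, 2036 is in that span).
May 31, 2036 → Jun 30, 2036: 30 days (May has 31).
Jun 30, 2036 → Jul 30, 2036: 30 days (June has 30).
Jul 30, 2036 → Aug 30, 2036: 31 days (July has 31).
Aug 30, 2036 → Sep 30, 2036: 31 days (August has 31).
Sep 30, 2036 → Oct 30, 2036: 30 days (September has 30).
Oct 30, 2036 → Nov 30, 2036: 31 days (October has 31).
Nov 30, 2036 → Dec 30, 2036: 30 days (November has 30).
Dec 30, 2036 → Jan 30, 2037: 31 days (December has 31).
Jan 30, 2037 → Feb 28, 2037: 29 days (January has 31).
Feb 28, 2037 → Mar 2, 2037: 2 days.
Total: 3197 days.

3197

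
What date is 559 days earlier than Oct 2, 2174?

March 22, 2173

−365 (one year) → Oct 2, 2173 (194 left).
−2 → Sep 30, 2173 (end of Sep, 30 days; 192 left).
−30 → Aug 31, 2173 (end of Aug, 31 days; 162 left).
−31 → Jul 31, 2173 (end of Jul, 31 days; 131 left).
−31 → Jun 30, 2173 (end of Jun, 30 days; 100 left).
−30 → May 31, 2173 (end of May, 31 days; 70 left).
−31 → Apr 30, 2173 (end of Apr, 30 days; 39 left).
−30 → Mar 31, 2173 (end of Mar, 31 days; 9 left).
−9 → Mar 22, 2173.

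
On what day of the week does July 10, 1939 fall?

January 1, 1939 is a Sunday.
Jan 1, 1939 → Feb 1, 1939: 31 days (January has 31).
Feb 1, 1939 → Mar 1, 1939: 28 days (February has 28).
Mar 1, 1939 → Apr 1, 1939: 31 days (March has 31).
Apr 1, 1939 → May 1, 1939: 30 days (April has 30).
May 1, 1939 → Jun 1, 1939: 31 days (May has 31).
Jun 1, 1939 → Jul 1, 1939: 30 days (June has 30).
Jul 1, 1939 → Jul 10, 1939: 9 days.
Total: 190 days.
190 mod 7 = 1, so Sunday + 1 = Monday.

Monday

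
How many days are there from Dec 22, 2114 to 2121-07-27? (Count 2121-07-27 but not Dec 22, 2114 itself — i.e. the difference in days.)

Dec 22, 2114 → Dec 22, 2115: 365 days.
Dec 22, 2115 → Dec 22, 2116: 366 days (Feb 29, 2116 is in that span).
Dec 22, 2116 → Dec 22, 2117: 365 days.
Dec 22, 2117 → Dec 22, 2118: 365 days.
Dec 22, 2118 → Dec 22, 2119: 365 days.
Dec 22, 2119 → Dec 22, 2120: 366 days (Feb 29, 2120 is in that span).
Dec 22, 2120 → Jan 22, 2121: 31 days (December has 31).
Jan 22, 2121 → Feb 22, 2121: 31 days (January has 31).
Feb 22, 2121 → Mar 22, 2121: 28 days (February has 28).
Mar 22, 2121 → Apr 22, 2121: 31 days (March has 31).
Apr 22, 2121 → May 22, 2121: 30 days (April has 30).
May 22, 2121 → Jun 22, 2121: 31 days (May has 31).
Jun 22, 2121 → Jul 22, 2121: 30 days (June has 30).
Jul 22, 2121 → Jul 27, 2121: 5 days.
Total: 2409 days.

2409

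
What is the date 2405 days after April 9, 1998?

November 8, 2004

+365 (one year) → Apr 9, 1999 (2040 left).
+366 (one year; includes Feb 29, 2000) → Apr 9, 2000 (1674 left).
+365 (one year) → Apr 9, 2001 (1309 left).
+365 (one year) → Apr 9, 2002 (944 left).
+365 (one year) → Apr 9, 2003 (579 left).
+366 (one year; includes Feb 29, 2004) → Apr 9, 2004 (213 left).
Apr has 30 days: +22 → May 1, 2004 (191 left).
May has 31 days: +31 → Jun 1, 2004 (160 left).
Jun has 30 days: +30 → Jul 1, 2004 (130 left).
Jul has 31 days: +31 → Aug 1, 2004 (99 left).
Aug has 31 days: +31 → Sep 1, 2004 (68 left).
Sep has 30 days: +30 → Oct 1, 2004 (38 left).
Oct has 31 days: +31 → Nov 1, 2004 (7 left).
+7 → Nov 8, 2004.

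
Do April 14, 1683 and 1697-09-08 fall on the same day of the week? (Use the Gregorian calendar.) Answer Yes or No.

No

From Apr 14, 1683 to Sep 8, 1697 is 5261 days.
5261 mod 7 = 4, so they are different weekdays.
(Apr 14, 1683 is a Wednesday; Sep 8, 1697 is a Sunday.)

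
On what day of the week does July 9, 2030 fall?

January 1, 2030 is a Tuesday.
Jan 1, 2030 → Feb 1, 2030: 31 days (January has 31).
Feb 1, 2030 → Mar 1, 2030: 28 days (February has 28).
Mar 1, 2030 → Apr 1, 2030: 31 days (March has 31).
Apr 1, 2030 → May 1, 2030: 30 days (April has 30).
May 1, 2030 → Jun 1, 2030: 31 days (May has 31).
Jun 1, 2030 → Jul 1, 2030: 30 days (June has 30).
Jul 1, 2030 → Jul 9, 2030: 8 days.
Total: 189 days.
189 mod 7 = 0, so Tuesday + 0 = Tuesday.

Tuesday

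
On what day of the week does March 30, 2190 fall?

Doomsday rule: the anchor day for the 2100s is Sunday. For year 90: 90÷12 = 7 r 6, and 6÷4 = 1, so 7+6+1 = 14.
Sunday + 14 ≡ Sunday — that's 2190's doomsday.
In March the doomsday date is Mar 14.
Mar 30 is 16 days after Mar 14; 16 mod 7 = 2, so Sunday + 2 = Tuesday.

Tuesday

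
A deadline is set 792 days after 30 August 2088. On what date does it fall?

October 31, 2090

+365 (one year) → Aug 30, 2089 (427 left).
+365 (one year) → Aug 30, 2090 (62 left).
Aug has 31 days: +2 → Sep 1, 2090 (60 left).
Sep has 30 days: +30 → Oct 1, 2090 (30 left).
+30 → Oct 31, 2090.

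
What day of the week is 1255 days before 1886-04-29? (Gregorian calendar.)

Tuesday

Apr 29, 1886 is a Thursday.
1255 mod 7 = 2, so 1255 days before a Thursday is Thursday − 2 = Tuesday.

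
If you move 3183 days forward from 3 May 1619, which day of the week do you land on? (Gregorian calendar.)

May 3, 1619 is a Friday.
3183 mod 7 = 5, so 3183 days after a Friday is Friday + 5 = Wednesday.

Wednesday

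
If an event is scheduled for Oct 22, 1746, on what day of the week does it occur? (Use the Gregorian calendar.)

Saturday

Doomsday rule: the anchor day for the 1700s is Sunday. For year 46: 46÷12 = 3 r 10, and 10÷4 = 2, so 3+10+2 = 15.
Sunday + 15 ≡ Monday — that's 1746's doomsday.
In October the doomsday date is Oct 10.
Oct 22 is 12 days after Oct 10; 12 mod 7 = 5, so Monday + 5 = Saturday.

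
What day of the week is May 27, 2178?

Wednesday

Doomsday rule: the anchor day for the 2100s is Sunday. For year 78: 78÷12 = 6 r 6, and 6÷4 = 1, so 6+6+1 = 13.
Sunday + 13 ≡ Saturday — that's 2178's doomsday.
In May the doomsday date is May 9.
May 27 is 18 days after May 9; 18 mod 7 = 4, so Saturday + 4 = Wednesday.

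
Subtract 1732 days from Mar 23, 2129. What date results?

June 25, 2124

−365 (one year) → Mar 23, 2128 (1367 left).
−366 (one year; includes Feb 29, 2128) → Mar 23, 2127 (1001 left).
−365 (one year) → Mar 23, 2126 (636 left).
−365 (one year) → Mar 23, 2125 (271 left).
−23 → Feb 28, 2125 (end of Feb, 28 days; 248 left).
−28 → Jan 31, 2125 (end of Jan, 31 days; 220 left).
−31 → Dec 31, 2124 (end of Dec, 31 days; 189 left).
−31 → Nov 30, 2124 (end of Nov, 30 days; 158 left).
−30 → Oct 31, 2124 (end of Oct, 31 days; 128 left).
−31 → Sep 30, 2124 (end of Sep, 30 days; 97 left).
−30 → Aug 31, 2124 (end of Aug, 31 days; 67 left).
−31 → Jul 31, 2124 (end of Jul, 31 days; 36 left).
−31 → Jun 30, 2124 (end of Jun, 30 days; 5 left).
−5 → Jun 25, 2124.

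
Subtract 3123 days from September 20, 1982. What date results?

March 3, 1974

−365 (one year) → Sep 20, 1981 (2758 left).
−365 (one year) → Sep 20, 1980 (2393 left).
−366 (one year; includes Feb 29, 1980) → Sep 20, 1979 (2027 left).
−365 (one year) → Sep 20, 1978 (1662 left).
−365 (one year) → Sep 20, 1977 (1297 left).
−365 (one year) → Sep 20, 1976 (932 left).
−366 (one year; includes Feb 29, 1976) → Sep 20, 1975 (566 left).
−365 (one year) → Sep 20, 1974 (201 left).
−20 → Aug 31, 1974 (end of Aug, 31 days; 181 left).
−31 → Jul 31, 1974 (end of Jul, 31 days; 150 left).
−31 → Jun 30, 1974 (end of Jun, 30 days; 119 left).
−30 → May 31, 1974 (end of May, 31 days; 89 left).
−31 → Apr 30, 1974 (end of Apr, 30 days; 58 left).
−30 → Mar 31, 1974 (end of Mar, 31 days; 28 left).
−28 → Mar 3, 1974.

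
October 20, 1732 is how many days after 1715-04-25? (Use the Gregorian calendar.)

Apr 25, 1715 → Apr 25, 1716: 366 days (Feb 29, 1716 is in that span).
Apr 25, 1716 → Apr 25, 1717: 365 days.
Apr 25, 1717 → Apr 25, 1718: 365 days.
Apr 25, 1718 → Apr 25, 1719: 365 days.
Apr 25, 1719 → Apr 25, 1720: 366 days (Feb 29, 1720 is in that span).
Apr 25, 1720 → Apr 25, 1721: 365 days.
Apr 25, 1721 → Apr 25, 1722: 365 days.
Apr 25, 1722 → Apr 25, 1723: 365 days.
Apr 25, 1723 → Apr 25, 1724: 366 days (Feb 29, 1724 is in that span).
Apr 25, 1724 → Apr 25, 1725: 365 days.
Apr 25, 1725 → Apr 25, 1726: 365 days.
Apr 25, 1726 → Apr 25, 1727: 365 days.
Apr 25, 1727 → Apr 25, 1728: 366 days (Feb 29, 1728 is in that span).
Apr 25, 1728 → Apr 25, 1729: 365 days.
Apr 25, 1729 → Apr 25, 1730: 365 days.
Apr 25, 1730 → Apr 25, 1731: 365 days.
Apr 25, 1731 → Apr 25, 1732: 366 days (Feb 29, 1732 is in that span).
Apr 25, 1732 → May 25, 1732: 30 days (April has 30).
May 25, 1732 → Jun 25, 1732: 31 days (May has 31).
Jun 25, 1732 → Jul 25, 1732: 30 days (June has 30).
Jul 25, 1732 → Aug 25, 1732: 31 days (July has 31).
Aug 25, 1732 → Sep 25, 1732: 31 days (August has 31).
Sep 25, 1732 → Oct 20, 1732: 25 days.
Total: 6388 days.

6388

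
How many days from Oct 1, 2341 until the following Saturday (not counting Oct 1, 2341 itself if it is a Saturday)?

Oct 1, 2341 is a Wednesday.
From Wednesday to the next Saturday is 3 days.

3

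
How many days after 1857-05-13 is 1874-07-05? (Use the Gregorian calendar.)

May 13, 1857 → May 13, 1858: 365 days.
May 13, 1858 → May 13, 1859: 365 days.
May 13, 1859 → May 13, 1860: 366 days (Feb 29, 1860 is in that span).
May 13, 1860 → May 13, 1861: 365 days.
May 13, 1861 → May 13, 1862: 365 days.
May 13, 1862 → May 13, 1863: 365 days.
May 13, 1863 → May 13, 1864: 366 days (Feb 29, 1864 is in that span).
May 13, 1864 → May 13, 1865: 365 days.
May 13, 1865 → May 13, 1866: 365 days.
May 13, 1866 → May 13, 1867: 365 days.
May 13, 1867 → May 13, 1868: 366 days (Feb 29, 1868 is in that span).
May 13, 1868 → May 13, 1869: 365 days.
May 13, 1869 → May 13, 1870: 365 days.
May 13, 1870 → May 13, 1871: 365 days.
May 13, 1871 → May 13, 1872: 366 days (Feb 29, 1872 is in that span).
May 13, 1872 → May 13, 1873: 365 days.
May 13, 1873 → May 13, 1874: 365 days.
May 13, 1874 → Jun 13, 1874: 31 days (May has 31).
Jun 13, 1874 → Jul 5, 1874: 22 days.
Total: 6262 days.

6262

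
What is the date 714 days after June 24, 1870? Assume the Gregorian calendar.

June 7, 1872

+365 (one year) → Jun 24, 1871 (349 left).
Jun has 30 days: +7 → Jul 1, 1871 (342 left).
Jul has 31 days: +31 → Aug 1, 1871 (311 left).
Aug has 31 days: +31 → Sep 1, 1871 (280 left).
Sep has 30 days: +30 → Oct 1, 1871 (250 left).
Oct has 31 days: +31 → Nov 1, 1871 (219 left).
Nov has 30 days: +30 → Dec 1, 1871 (189 left).
Dec has 31 days: +31 → Jan 1, 1872 (158 left).
Jan has 31 days: +31 → Feb 1, 1872 (127 left).
Feb has 29 days: +29 → Mar 1, 1872 (98 left).
Mar has 31 days: +31 → Apr 1, 1872 (67 left).
Apr has 30 days: +30 → May 1, 1872 (37 left).
May has 31 days: +31 → Jun 1, 1872 (6 left).
+6 → Jun 7, 1872.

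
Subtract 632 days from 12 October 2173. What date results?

−365 (one year) → Oct 12, 2172 (267 left).
−12 → Sep 30, 2172 (end of Sep, 30 days; 255 left).
−30 → Aug 31, 2172 (end of Aug, 31 days; 225 left).
−31 → Jul 31, 2172 (end of Jul, 31 days; 194 left).
−31 → Jun 30, 2172 (end of Jun, 30 days; 163 left).
−30 → May 31, 2172 (end of May, 31 days; 133 left).
−31 → Apr 30, 2172 (end of Apr, 30 days; 102 left).
−30 → Mar 31, 2172 (end of Mar, 31 days; 72 left).
−31 → Feb 29, 2172 (end of Feb, 29 days; 41 left).
−29 → Jan 31, 2172 (end of Jan, 31 days; 12 left).
−12 → Jan 19, 2172.

January 19, 2172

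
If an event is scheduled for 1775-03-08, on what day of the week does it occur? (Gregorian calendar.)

Wednesday

Doomsday rule: the anchor day for the 1700s is Sunday. For year 75: 75÷12 = 6 r 3, and 3÷4 = 0, so 6+3+0 = 9.
Sunday + 9 ≡ Tuesday — that's 1775's doomsday.
In March the doomsday date is Mar 14.
Mar 8 is 6 days before Mar 14; 6 mod 7 = 6, so Tuesday − 6 = Wednesday.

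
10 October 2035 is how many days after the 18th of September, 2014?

Sep 18, 2014 → Sep 18, 2015: 365 days.
Sep 18, 2015 → Sep 18, 2016: 366 days (Feb 29, 2016 is in that span).
Sep 18, 2016 → Sep 18, 2017: 365 days.
Sep 18, 2017 → Sep 18, 2018: 365 days.
Sep 18, 2018 → Sep 18, 2019: 365 days.
Sep 18, 2019 → Sep 18, 2020: 366 days (Feb 29, 2020 is in that span).
Sep 18, 2020 → Sep 18, 2021: 365 days.
Sep 18, 2021 → Sep 18, 2022: 365 days.
Sep 18, 2022 → Sep 18, 2023: 365 days.
Sep 18, 2023 → Sep 18, 2024: 366 days (Feb 29, 2024 is in that span).
Sep 18, 2024 → Sep 18, 2025: 365 days.
Sep 18, 2025 → Sep 18, 2026: 365 days.
Sep 18, 2026 → Sep 18, 2027: 365 days.
Sep 18, 2027 → Sep 18, 2028: 366 days (Feb 29, 2028 is in that span).
Sep 18, 2028 → Sep 18, 2029: 365 days.
Sep 18, 2029 → Sep 18, 2030: 365 days.
Sep 18, 2030 → Sep 18, 2031: 365 days.
Sep 18, 2031 → Sep 18, 2032: 366 days (Feb 29, 2032 is in that span).
Sep 18, 2032 → Sep 18, 2033: 365 days.
Sep 18, 2033 → Sep 18, 2034: 365 days.
Sep 18, 2034 → Oct 18, 2034: 30 days (September has 30).
Oct 18, 2034 → Nov 18, 2034: 31 days (October has 31).
Nov 18, 2034 → Dec 18, 2034: 30 days (November has 30).
Dec 18, 2034 → Jan 18, 2035: 31 days (December has 31).
Jan 18, 2035 → Feb 18, 2035: 31 days (January has 31).
Feb 18, 2035 → Mar 18, 2035: 28 days (February has 28).
Mar 18, 2035 → Apr 18, 2035: 31 days (March has 31).
Apr 18, 2035 → May 18, 2035: 30 days (April has 30).
May 18, 2035 → Jun 18, 2035: 31 days (May has 31).
Jun 18, 2035 → Jul 18, 2035: 30 days (June has 30).
Jul 18, 2035 → Aug 18, 2035: 31 days (July has 31).
Aug 18, 2035 → Sep 18, 2035: 31 days (August has 31).
Sep 18, 2035 → Oct 10, 2035: 22 days.
Total: 7692 days.

7692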